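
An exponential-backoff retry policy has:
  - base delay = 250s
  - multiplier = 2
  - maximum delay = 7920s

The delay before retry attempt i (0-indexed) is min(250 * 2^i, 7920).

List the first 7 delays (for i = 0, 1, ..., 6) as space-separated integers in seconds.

Computing each delay:
  i=0: min(250*2^0, 7920) = 250
  i=1: min(250*2^1, 7920) = 500
  i=2: min(250*2^2, 7920) = 1000
  i=3: min(250*2^3, 7920) = 2000
  i=4: min(250*2^4, 7920) = 4000
  i=5: min(250*2^5, 7920) = 7920
  i=6: min(250*2^6, 7920) = 7920

Answer: 250 500 1000 2000 4000 7920 7920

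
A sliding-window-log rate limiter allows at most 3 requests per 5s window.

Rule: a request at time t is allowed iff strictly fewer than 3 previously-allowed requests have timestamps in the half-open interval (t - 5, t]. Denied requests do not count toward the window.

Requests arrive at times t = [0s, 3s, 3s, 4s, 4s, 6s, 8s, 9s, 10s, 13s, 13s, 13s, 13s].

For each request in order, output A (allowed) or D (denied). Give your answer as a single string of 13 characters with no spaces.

Tracking allowed requests in the window:
  req#1 t=0s: ALLOW
  req#2 t=3s: ALLOW
  req#3 t=3s: ALLOW
  req#4 t=4s: DENY
  req#5 t=4s: DENY
  req#6 t=6s: ALLOW
  req#7 t=8s: ALLOW
  req#8 t=9s: ALLOW
  req#9 t=10s: DENY
  req#10 t=13s: ALLOW
  req#11 t=13s: ALLOW
  req#12 t=13s: DENY
  req#13 t=13s: DENY

Answer: AAADDAAADAADD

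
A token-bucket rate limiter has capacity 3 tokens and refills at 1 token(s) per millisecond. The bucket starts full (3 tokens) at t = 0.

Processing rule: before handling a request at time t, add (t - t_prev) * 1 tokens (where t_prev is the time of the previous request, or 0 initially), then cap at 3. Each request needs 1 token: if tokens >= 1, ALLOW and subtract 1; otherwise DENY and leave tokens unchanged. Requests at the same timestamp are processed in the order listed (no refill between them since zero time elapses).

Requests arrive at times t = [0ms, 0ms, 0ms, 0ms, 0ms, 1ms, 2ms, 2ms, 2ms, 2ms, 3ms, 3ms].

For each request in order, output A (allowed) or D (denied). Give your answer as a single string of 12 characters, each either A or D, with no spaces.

Simulating step by step:
  req#1 t=0ms: ALLOW
  req#2 t=0ms: ALLOW
  req#3 t=0ms: ALLOW
  req#4 t=0ms: DENY
  req#5 t=0ms: DENY
  req#6 t=1ms: ALLOW
  req#7 t=2ms: ALLOW
  req#8 t=2ms: DENY
  req#9 t=2ms: DENY
  req#10 t=2ms: DENY
  req#11 t=3ms: ALLOW
  req#12 t=3ms: DENY

Answer: AAADDAADDDAD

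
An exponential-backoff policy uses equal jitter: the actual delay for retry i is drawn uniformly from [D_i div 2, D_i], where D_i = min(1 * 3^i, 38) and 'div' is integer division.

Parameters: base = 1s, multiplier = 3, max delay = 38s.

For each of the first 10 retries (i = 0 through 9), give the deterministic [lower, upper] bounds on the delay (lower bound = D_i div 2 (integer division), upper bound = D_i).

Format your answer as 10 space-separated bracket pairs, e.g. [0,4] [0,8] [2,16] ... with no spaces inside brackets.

Answer: [0,1] [1,3] [4,9] [13,27] [19,38] [19,38] [19,38] [19,38] [19,38] [19,38]

Derivation:
Computing bounds per retry:
  i=0: D_i=min(1*3^0,38)=1, bounds=[0,1]
  i=1: D_i=min(1*3^1,38)=3, bounds=[1,3]
  i=2: D_i=min(1*3^2,38)=9, bounds=[4,9]
  i=3: D_i=min(1*3^3,38)=27, bounds=[13,27]
  i=4: D_i=min(1*3^4,38)=38, bounds=[19,38]
  i=5: D_i=min(1*3^5,38)=38, bounds=[19,38]
  i=6: D_i=min(1*3^6,38)=38, bounds=[19,38]
  i=7: D_i=min(1*3^7,38)=38, bounds=[19,38]
  i=8: D_i=min(1*3^8,38)=38, bounds=[19,38]
  i=9: D_i=min(1*3^9,38)=38, bounds=[19,38]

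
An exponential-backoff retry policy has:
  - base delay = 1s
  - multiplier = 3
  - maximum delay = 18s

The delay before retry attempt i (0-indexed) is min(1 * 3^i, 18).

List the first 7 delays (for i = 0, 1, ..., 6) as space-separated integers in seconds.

Answer: 1 3 9 18 18 18 18

Derivation:
Computing each delay:
  i=0: min(1*3^0, 18) = 1
  i=1: min(1*3^1, 18) = 3
  i=2: min(1*3^2, 18) = 9
  i=3: min(1*3^3, 18) = 18
  i=4: min(1*3^4, 18) = 18
  i=5: min(1*3^5, 18) = 18
  i=6: min(1*3^6, 18) = 18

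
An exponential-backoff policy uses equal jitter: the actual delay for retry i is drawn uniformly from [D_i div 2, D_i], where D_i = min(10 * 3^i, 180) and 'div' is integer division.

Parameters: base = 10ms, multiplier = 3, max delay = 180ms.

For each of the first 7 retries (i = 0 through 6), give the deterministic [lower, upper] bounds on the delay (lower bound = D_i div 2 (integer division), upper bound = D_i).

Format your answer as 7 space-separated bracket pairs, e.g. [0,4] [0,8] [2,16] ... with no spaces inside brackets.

Computing bounds per retry:
  i=0: D_i=min(10*3^0,180)=10, bounds=[5,10]
  i=1: D_i=min(10*3^1,180)=30, bounds=[15,30]
  i=2: D_i=min(10*3^2,180)=90, bounds=[45,90]
  i=3: D_i=min(10*3^3,180)=180, bounds=[90,180]
  i=4: D_i=min(10*3^4,180)=180, bounds=[90,180]
  i=5: D_i=min(10*3^5,180)=180, bounds=[90,180]
  i=6: D_i=min(10*3^6,180)=180, bounds=[90,180]

Answer: [5,10] [15,30] [45,90] [90,180] [90,180] [90,180] [90,180]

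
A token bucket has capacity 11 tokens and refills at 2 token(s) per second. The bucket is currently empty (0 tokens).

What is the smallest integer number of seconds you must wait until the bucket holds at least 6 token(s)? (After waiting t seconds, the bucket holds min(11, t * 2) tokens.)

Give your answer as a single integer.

Answer: 3

Derivation:
Need t * 2 >= 6, so t >= 6/2.
Smallest integer t = ceil(6/2) = 3.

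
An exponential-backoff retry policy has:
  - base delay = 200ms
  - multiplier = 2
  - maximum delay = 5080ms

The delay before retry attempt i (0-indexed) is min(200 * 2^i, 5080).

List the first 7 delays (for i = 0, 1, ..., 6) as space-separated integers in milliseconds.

Answer: 200 400 800 1600 3200 5080 5080

Derivation:
Computing each delay:
  i=0: min(200*2^0, 5080) = 200
  i=1: min(200*2^1, 5080) = 400
  i=2: min(200*2^2, 5080) = 800
  i=3: min(200*2^3, 5080) = 1600
  i=4: min(200*2^4, 5080) = 3200
  i=5: min(200*2^5, 5080) = 5080
  i=6: min(200*2^6, 5080) = 5080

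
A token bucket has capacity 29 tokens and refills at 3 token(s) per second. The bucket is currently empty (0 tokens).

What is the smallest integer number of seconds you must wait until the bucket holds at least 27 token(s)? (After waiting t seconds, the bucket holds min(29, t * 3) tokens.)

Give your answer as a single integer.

Need t * 3 >= 27, so t >= 27/3.
Smallest integer t = ceil(27/3) = 9.

Answer: 9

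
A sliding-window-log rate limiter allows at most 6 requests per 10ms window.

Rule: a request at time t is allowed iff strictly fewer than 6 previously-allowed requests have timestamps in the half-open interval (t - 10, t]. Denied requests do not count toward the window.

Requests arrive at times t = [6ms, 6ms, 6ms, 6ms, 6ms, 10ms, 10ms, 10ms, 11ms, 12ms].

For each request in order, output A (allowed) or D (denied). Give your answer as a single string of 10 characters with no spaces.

Answer: AAAAAADDDD

Derivation:
Tracking allowed requests in the window:
  req#1 t=6ms: ALLOW
  req#2 t=6ms: ALLOW
  req#3 t=6ms: ALLOW
  req#4 t=6ms: ALLOW
  req#5 t=6ms: ALLOW
  req#6 t=10ms: ALLOW
  req#7 t=10ms: DENY
  req#8 t=10ms: DENY
  req#9 t=11ms: DENY
  req#10 t=12ms: DENY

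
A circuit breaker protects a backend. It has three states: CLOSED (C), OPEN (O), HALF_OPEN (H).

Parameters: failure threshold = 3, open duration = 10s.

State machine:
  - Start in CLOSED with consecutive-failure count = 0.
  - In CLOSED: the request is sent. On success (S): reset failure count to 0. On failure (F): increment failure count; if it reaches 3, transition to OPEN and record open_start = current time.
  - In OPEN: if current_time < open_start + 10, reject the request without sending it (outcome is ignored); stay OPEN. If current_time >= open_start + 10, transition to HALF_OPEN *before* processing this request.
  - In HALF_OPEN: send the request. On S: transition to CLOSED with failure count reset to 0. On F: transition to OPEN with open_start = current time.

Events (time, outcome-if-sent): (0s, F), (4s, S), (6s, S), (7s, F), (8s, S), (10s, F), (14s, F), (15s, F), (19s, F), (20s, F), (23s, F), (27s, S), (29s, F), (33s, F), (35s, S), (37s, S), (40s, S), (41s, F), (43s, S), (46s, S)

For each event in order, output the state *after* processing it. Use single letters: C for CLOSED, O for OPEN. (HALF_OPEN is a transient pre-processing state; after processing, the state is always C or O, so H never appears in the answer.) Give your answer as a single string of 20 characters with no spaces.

Answer: CCCCCCCOOOOCCCCCCCCC

Derivation:
State after each event:
  event#1 t=0s outcome=F: state=CLOSED
  event#2 t=4s outcome=S: state=CLOSED
  event#3 t=6s outcome=S: state=CLOSED
  event#4 t=7s outcome=F: state=CLOSED
  event#5 t=8s outcome=S: state=CLOSED
  event#6 t=10s outcome=F: state=CLOSED
  event#7 t=14s outcome=F: state=CLOSED
  event#8 t=15s outcome=F: state=OPEN
  event#9 t=19s outcome=F: state=OPEN
  event#10 t=20s outcome=F: state=OPEN
  event#11 t=23s outcome=F: state=OPEN
  event#12 t=27s outcome=S: state=CLOSED
  event#13 t=29s outcome=F: state=CLOSED
  event#14 t=33s outcome=F: state=CLOSED
  event#15 t=35s outcome=S: state=CLOSED
  event#16 t=37s outcome=S: state=CLOSED
  event#17 t=40s outcome=S: state=CLOSED
  event#18 t=41s outcome=F: state=CLOSED
  event#19 t=43s outcome=S: state=CLOSED
  event#20 t=46s outcome=S: state=CLOSED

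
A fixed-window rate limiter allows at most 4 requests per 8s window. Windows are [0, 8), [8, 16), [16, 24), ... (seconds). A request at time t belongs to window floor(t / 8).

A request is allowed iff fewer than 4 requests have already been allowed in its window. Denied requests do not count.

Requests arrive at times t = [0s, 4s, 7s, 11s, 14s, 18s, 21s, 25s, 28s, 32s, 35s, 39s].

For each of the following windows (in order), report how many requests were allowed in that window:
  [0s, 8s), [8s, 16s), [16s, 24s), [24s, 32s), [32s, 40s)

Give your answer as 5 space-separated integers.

Answer: 3 2 2 2 3

Derivation:
Processing requests:
  req#1 t=0s (window 0): ALLOW
  req#2 t=4s (window 0): ALLOW
  req#3 t=7s (window 0): ALLOW
  req#4 t=11s (window 1): ALLOW
  req#5 t=14s (window 1): ALLOW
  req#6 t=18s (window 2): ALLOW
  req#7 t=21s (window 2): ALLOW
  req#8 t=25s (window 3): ALLOW
  req#9 t=28s (window 3): ALLOW
  req#10 t=32s (window 4): ALLOW
  req#11 t=35s (window 4): ALLOW
  req#12 t=39s (window 4): ALLOW

Allowed counts by window: 3 2 2 2 3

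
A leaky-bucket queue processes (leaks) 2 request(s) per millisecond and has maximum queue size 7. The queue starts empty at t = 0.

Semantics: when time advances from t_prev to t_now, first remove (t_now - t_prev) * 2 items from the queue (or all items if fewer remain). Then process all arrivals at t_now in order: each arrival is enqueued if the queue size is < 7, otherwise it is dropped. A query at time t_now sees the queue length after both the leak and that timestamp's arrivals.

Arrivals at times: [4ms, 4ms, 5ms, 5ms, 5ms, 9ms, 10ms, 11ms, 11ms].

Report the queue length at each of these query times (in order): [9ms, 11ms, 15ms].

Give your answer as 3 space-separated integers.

Queue lengths at query times:
  query t=9ms: backlog = 1
  query t=11ms: backlog = 2
  query t=15ms: backlog = 0

Answer: 1 2 0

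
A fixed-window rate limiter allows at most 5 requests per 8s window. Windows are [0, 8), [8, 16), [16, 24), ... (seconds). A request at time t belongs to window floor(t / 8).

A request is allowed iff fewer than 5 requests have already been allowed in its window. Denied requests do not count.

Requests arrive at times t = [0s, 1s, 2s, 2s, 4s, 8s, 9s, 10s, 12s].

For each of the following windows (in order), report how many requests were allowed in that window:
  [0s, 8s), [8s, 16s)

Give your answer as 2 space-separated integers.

Answer: 5 4

Derivation:
Processing requests:
  req#1 t=0s (window 0): ALLOW
  req#2 t=1s (window 0): ALLOW
  req#3 t=2s (window 0): ALLOW
  req#4 t=2s (window 0): ALLOW
  req#5 t=4s (window 0): ALLOW
  req#6 t=8s (window 1): ALLOW
  req#7 t=9s (window 1): ALLOW
  req#8 t=10s (window 1): ALLOW
  req#9 t=12s (window 1): ALLOW

Allowed counts by window: 5 4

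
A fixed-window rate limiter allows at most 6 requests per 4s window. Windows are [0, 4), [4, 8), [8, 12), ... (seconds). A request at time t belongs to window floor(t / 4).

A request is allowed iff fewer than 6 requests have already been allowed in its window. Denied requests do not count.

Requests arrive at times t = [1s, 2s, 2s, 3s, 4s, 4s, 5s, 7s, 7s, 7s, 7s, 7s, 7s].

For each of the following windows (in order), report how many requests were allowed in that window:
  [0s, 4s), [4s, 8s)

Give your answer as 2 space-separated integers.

Answer: 4 6

Derivation:
Processing requests:
  req#1 t=1s (window 0): ALLOW
  req#2 t=2s (window 0): ALLOW
  req#3 t=2s (window 0): ALLOW
  req#4 t=3s (window 0): ALLOW
  req#5 t=4s (window 1): ALLOW
  req#6 t=4s (window 1): ALLOW
  req#7 t=5s (window 1): ALLOW
  req#8 t=7s (window 1): ALLOW
  req#9 t=7s (window 1): ALLOW
  req#10 t=7s (window 1): ALLOW
  req#11 t=7s (window 1): DENY
  req#12 t=7s (window 1): DENY
  req#13 t=7s (window 1): DENY

Allowed counts by window: 4 6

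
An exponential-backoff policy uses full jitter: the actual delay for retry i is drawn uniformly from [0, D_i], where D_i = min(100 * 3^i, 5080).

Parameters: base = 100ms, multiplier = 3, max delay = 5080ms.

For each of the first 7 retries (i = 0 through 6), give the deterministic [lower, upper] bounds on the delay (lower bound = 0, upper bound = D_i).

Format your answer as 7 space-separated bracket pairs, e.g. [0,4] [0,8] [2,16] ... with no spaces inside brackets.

Computing bounds per retry:
  i=0: D_i=min(100*3^0,5080)=100, bounds=[0,100]
  i=1: D_i=min(100*3^1,5080)=300, bounds=[0,300]
  i=2: D_i=min(100*3^2,5080)=900, bounds=[0,900]
  i=3: D_i=min(100*3^3,5080)=2700, bounds=[0,2700]
  i=4: D_i=min(100*3^4,5080)=5080, bounds=[0,5080]
  i=5: D_i=min(100*3^5,5080)=5080, bounds=[0,5080]
  i=6: D_i=min(100*3^6,5080)=5080, bounds=[0,5080]

Answer: [0,100] [0,300] [0,900] [0,2700] [0,5080] [0,5080] [0,5080]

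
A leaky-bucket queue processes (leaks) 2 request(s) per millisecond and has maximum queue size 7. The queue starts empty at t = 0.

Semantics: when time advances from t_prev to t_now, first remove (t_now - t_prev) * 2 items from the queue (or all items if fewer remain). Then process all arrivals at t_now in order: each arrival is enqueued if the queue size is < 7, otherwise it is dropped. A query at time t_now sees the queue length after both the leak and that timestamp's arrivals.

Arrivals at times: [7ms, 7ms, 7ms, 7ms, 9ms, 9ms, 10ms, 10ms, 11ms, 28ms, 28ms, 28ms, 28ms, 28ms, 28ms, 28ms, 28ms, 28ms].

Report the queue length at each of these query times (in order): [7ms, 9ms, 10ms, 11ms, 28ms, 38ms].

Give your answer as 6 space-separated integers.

Answer: 4 2 2 1 7 0

Derivation:
Queue lengths at query times:
  query t=7ms: backlog = 4
  query t=9ms: backlog = 2
  query t=10ms: backlog = 2
  query t=11ms: backlog = 1
  query t=28ms: backlog = 7
  query t=38ms: backlog = 0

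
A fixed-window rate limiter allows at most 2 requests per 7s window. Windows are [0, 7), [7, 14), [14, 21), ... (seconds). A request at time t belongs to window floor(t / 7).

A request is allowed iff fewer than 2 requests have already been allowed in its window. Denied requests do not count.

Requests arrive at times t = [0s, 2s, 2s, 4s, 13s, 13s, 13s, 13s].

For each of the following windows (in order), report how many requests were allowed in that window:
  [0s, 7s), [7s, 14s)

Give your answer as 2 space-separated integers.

Answer: 2 2

Derivation:
Processing requests:
  req#1 t=0s (window 0): ALLOW
  req#2 t=2s (window 0): ALLOW
  req#3 t=2s (window 0): DENY
  req#4 t=4s (window 0): DENY
  req#5 t=13s (window 1): ALLOW
  req#6 t=13s (window 1): ALLOW
  req#7 t=13s (window 1): DENY
  req#8 t=13s (window 1): DENY

Allowed counts by window: 2 2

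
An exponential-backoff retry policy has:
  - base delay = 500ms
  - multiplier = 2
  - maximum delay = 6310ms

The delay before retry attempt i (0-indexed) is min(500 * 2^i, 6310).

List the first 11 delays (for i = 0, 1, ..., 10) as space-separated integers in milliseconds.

Answer: 500 1000 2000 4000 6310 6310 6310 6310 6310 6310 6310

Derivation:
Computing each delay:
  i=0: min(500*2^0, 6310) = 500
  i=1: min(500*2^1, 6310) = 1000
  i=2: min(500*2^2, 6310) = 2000
  i=3: min(500*2^3, 6310) = 4000
  i=4: min(500*2^4, 6310) = 6310
  i=5: min(500*2^5, 6310) = 6310
  i=6: min(500*2^6, 6310) = 6310
  i=7: min(500*2^7, 6310) = 6310
  i=8: min(500*2^8, 6310) = 6310
  i=9: min(500*2^9, 6310) = 6310
  i=10: min(500*2^10, 6310) = 6310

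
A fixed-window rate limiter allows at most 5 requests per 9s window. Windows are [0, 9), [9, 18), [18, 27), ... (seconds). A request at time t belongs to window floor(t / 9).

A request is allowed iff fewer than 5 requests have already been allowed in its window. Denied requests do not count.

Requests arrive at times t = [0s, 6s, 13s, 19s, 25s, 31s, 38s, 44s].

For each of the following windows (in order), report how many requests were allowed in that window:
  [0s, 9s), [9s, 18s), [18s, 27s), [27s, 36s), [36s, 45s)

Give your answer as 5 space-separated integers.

Answer: 2 1 2 1 2

Derivation:
Processing requests:
  req#1 t=0s (window 0): ALLOW
  req#2 t=6s (window 0): ALLOW
  req#3 t=13s (window 1): ALLOW
  req#4 t=19s (window 2): ALLOW
  req#5 t=25s (window 2): ALLOW
  req#6 t=31s (window 3): ALLOW
  req#7 t=38s (window 4): ALLOW
  req#8 t=44s (window 4): ALLOW

Allowed counts by window: 2 1 2 1 2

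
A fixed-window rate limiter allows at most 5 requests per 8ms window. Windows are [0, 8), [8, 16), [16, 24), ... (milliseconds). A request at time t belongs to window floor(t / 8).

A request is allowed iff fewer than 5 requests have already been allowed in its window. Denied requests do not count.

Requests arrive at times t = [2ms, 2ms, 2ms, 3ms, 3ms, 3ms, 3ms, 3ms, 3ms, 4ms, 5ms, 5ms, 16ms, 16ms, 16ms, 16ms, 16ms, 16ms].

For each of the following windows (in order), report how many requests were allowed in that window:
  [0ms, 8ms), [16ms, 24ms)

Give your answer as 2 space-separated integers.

Processing requests:
  req#1 t=2ms (window 0): ALLOW
  req#2 t=2ms (window 0): ALLOW
  req#3 t=2ms (window 0): ALLOW
  req#4 t=3ms (window 0): ALLOW
  req#5 t=3ms (window 0): ALLOW
  req#6 t=3ms (window 0): DENY
  req#7 t=3ms (window 0): DENY
  req#8 t=3ms (window 0): DENY
  req#9 t=3ms (window 0): DENY
  req#10 t=4ms (window 0): DENY
  req#11 t=5ms (window 0): DENY
  req#12 t=5ms (window 0): DENY
  req#13 t=16ms (window 2): ALLOW
  req#14 t=16ms (window 2): ALLOW
  req#15 t=16ms (window 2): ALLOW
  req#16 t=16ms (window 2): ALLOW
  req#17 t=16ms (window 2): ALLOW
  req#18 t=16ms (window 2): DENY

Allowed counts by window: 5 5

Answer: 5 5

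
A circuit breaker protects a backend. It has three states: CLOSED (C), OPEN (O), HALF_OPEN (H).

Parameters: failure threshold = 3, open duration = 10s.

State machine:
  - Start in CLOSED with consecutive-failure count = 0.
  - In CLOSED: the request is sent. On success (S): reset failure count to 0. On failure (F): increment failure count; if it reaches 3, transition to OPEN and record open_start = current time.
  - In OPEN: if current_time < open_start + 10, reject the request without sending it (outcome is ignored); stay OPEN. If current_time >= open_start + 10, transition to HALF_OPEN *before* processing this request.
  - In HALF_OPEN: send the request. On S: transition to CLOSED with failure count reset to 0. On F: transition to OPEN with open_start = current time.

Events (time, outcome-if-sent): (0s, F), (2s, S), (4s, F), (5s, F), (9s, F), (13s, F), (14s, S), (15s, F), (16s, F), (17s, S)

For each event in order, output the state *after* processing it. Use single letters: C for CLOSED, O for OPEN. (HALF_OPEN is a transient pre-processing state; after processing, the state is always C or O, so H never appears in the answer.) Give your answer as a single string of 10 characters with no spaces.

State after each event:
  event#1 t=0s outcome=F: state=CLOSED
  event#2 t=2s outcome=S: state=CLOSED
  event#3 t=4s outcome=F: state=CLOSED
  event#4 t=5s outcome=F: state=CLOSED
  event#5 t=9s outcome=F: state=OPEN
  event#6 t=13s outcome=F: state=OPEN
  event#7 t=14s outcome=S: state=OPEN
  event#8 t=15s outcome=F: state=OPEN
  event#9 t=16s outcome=F: state=OPEN
  event#10 t=17s outcome=S: state=OPEN

Answer: CCCCOOOOOO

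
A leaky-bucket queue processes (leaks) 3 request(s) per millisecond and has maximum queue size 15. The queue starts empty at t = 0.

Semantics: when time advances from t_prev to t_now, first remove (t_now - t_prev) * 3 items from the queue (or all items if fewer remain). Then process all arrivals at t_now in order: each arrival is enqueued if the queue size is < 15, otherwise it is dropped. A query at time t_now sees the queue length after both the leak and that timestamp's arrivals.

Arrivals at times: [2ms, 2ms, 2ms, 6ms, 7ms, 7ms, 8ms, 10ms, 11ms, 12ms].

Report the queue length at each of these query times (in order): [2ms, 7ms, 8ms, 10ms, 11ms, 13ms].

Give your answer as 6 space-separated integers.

Queue lengths at query times:
  query t=2ms: backlog = 3
  query t=7ms: backlog = 2
  query t=8ms: backlog = 1
  query t=10ms: backlog = 1
  query t=11ms: backlog = 1
  query t=13ms: backlog = 0

Answer: 3 2 1 1 1 0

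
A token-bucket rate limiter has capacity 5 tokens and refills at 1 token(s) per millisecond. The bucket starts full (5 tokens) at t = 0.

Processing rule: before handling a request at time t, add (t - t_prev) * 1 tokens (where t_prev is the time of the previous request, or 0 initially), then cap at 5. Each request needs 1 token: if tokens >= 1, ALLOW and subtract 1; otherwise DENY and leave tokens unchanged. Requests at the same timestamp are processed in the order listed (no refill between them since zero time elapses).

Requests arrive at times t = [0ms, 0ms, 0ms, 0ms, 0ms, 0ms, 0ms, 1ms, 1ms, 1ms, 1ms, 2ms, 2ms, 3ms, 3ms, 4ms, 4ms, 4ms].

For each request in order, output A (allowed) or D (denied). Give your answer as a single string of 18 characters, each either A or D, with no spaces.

Answer: AAAAADDADDDADADADD

Derivation:
Simulating step by step:
  req#1 t=0ms: ALLOW
  req#2 t=0ms: ALLOW
  req#3 t=0ms: ALLOW
  req#4 t=0ms: ALLOW
  req#5 t=0ms: ALLOW
  req#6 t=0ms: DENY
  req#7 t=0ms: DENY
  req#8 t=1ms: ALLOW
  req#9 t=1ms: DENY
  req#10 t=1ms: DENY
  req#11 t=1ms: DENY
  req#12 t=2ms: ALLOW
  req#13 t=2ms: DENY
  req#14 t=3ms: ALLOW
  req#15 t=3ms: DENY
  req#16 t=4ms: ALLOW
  req#17 t=4ms: DENY
  req#18 t=4ms: DENY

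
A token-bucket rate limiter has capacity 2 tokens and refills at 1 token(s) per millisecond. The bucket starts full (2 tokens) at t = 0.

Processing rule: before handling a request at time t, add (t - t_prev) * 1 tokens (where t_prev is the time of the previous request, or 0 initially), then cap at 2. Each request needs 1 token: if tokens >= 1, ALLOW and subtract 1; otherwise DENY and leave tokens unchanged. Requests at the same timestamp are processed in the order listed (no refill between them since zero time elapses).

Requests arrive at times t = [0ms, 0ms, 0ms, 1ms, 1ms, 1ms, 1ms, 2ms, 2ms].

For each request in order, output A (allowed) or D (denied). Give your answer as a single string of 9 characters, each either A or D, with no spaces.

Simulating step by step:
  req#1 t=0ms: ALLOW
  req#2 t=0ms: ALLOW
  req#3 t=0ms: DENY
  req#4 t=1ms: ALLOW
  req#5 t=1ms: DENY
  req#6 t=1ms: DENY
  req#7 t=1ms: DENY
  req#8 t=2ms: ALLOW
  req#9 t=2ms: DENY

Answer: AADADDDAD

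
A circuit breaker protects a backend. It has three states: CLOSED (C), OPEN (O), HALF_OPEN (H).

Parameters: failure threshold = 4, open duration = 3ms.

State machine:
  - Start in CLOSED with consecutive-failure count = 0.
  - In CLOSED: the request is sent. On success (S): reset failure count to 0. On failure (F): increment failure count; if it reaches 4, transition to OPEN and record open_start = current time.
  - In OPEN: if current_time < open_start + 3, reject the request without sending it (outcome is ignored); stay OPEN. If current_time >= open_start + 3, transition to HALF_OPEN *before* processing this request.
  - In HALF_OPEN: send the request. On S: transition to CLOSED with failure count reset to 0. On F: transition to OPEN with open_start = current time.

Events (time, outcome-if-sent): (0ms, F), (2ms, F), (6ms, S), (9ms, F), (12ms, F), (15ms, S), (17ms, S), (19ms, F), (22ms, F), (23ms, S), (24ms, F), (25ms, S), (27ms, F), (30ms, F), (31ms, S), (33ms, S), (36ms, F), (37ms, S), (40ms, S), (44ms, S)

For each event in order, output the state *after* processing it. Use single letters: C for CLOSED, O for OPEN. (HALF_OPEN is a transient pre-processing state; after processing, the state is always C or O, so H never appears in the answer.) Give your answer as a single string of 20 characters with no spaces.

Answer: CCCCCCCCCCCCCCCCCCCC

Derivation:
State after each event:
  event#1 t=0ms outcome=F: state=CLOSED
  event#2 t=2ms outcome=F: state=CLOSED
  event#3 t=6ms outcome=S: state=CLOSED
  event#4 t=9ms outcome=F: state=CLOSED
  event#5 t=12ms outcome=F: state=CLOSED
  event#6 t=15ms outcome=S: state=CLOSED
  event#7 t=17ms outcome=S: state=CLOSED
  event#8 t=19ms outcome=F: state=CLOSED
  event#9 t=22ms outcome=F: state=CLOSED
  event#10 t=23ms outcome=S: state=CLOSED
  event#11 t=24ms outcome=F: state=CLOSED
  event#12 t=25ms outcome=S: state=CLOSED
  event#13 t=27ms outcome=F: state=CLOSED
  event#14 t=30ms outcome=F: state=CLOSED
  event#15 t=31ms outcome=S: state=CLOSED
  event#16 t=33ms outcome=S: state=CLOSED
  event#17 t=36ms outcome=F: state=CLOSED
  event#18 t=37ms outcome=S: state=CLOSED
  event#19 t=40ms outcome=S: state=CLOSED
  event#20 t=44ms outcome=S: state=CLOSED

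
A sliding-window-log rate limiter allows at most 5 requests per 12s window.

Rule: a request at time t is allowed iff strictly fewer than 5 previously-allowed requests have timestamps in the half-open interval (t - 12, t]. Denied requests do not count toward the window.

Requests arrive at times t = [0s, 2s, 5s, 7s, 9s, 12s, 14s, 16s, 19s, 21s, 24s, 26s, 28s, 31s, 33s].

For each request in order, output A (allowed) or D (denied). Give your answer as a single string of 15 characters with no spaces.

Tracking allowed requests in the window:
  req#1 t=0s: ALLOW
  req#2 t=2s: ALLOW
  req#3 t=5s: ALLOW
  req#4 t=7s: ALLOW
  req#5 t=9s: ALLOW
  req#6 t=12s: ALLOW
  req#7 t=14s: ALLOW
  req#8 t=16s: DENY
  req#9 t=19s: ALLOW
  req#10 t=21s: ALLOW
  req#11 t=24s: ALLOW
  req#12 t=26s: ALLOW
  req#13 t=28s: ALLOW
  req#14 t=31s: ALLOW
  req#15 t=33s: ALLOW

Answer: AAAAAAADAAAAAAA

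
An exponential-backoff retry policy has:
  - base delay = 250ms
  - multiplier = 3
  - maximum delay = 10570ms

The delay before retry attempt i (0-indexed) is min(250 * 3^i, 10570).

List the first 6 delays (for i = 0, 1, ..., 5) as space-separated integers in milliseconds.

Computing each delay:
  i=0: min(250*3^0, 10570) = 250
  i=1: min(250*3^1, 10570) = 750
  i=2: min(250*3^2, 10570) = 2250
  i=3: min(250*3^3, 10570) = 6750
  i=4: min(250*3^4, 10570) = 10570
  i=5: min(250*3^5, 10570) = 10570

Answer: 250 750 2250 6750 10570 10570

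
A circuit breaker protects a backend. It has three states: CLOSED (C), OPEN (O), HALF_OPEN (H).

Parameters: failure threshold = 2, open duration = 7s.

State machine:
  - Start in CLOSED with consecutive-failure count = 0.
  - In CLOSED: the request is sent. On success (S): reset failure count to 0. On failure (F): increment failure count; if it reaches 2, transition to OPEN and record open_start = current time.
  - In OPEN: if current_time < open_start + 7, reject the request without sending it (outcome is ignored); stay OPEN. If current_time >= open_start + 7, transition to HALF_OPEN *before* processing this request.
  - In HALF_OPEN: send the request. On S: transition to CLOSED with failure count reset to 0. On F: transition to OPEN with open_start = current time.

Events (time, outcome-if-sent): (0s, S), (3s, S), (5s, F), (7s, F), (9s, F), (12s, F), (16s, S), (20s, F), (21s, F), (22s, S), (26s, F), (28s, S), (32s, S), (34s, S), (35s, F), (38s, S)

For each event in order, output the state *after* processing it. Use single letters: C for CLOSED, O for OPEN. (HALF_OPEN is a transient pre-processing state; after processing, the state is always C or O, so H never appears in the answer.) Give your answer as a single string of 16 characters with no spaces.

Answer: CCCOOOCCOOOCCCCC

Derivation:
State after each event:
  event#1 t=0s outcome=S: state=CLOSED
  event#2 t=3s outcome=S: state=CLOSED
  event#3 t=5s outcome=F: state=CLOSED
  event#4 t=7s outcome=F: state=OPEN
  event#5 t=9s outcome=F: state=OPEN
  event#6 t=12s outcome=F: state=OPEN
  event#7 t=16s outcome=S: state=CLOSED
  event#8 t=20s outcome=F: state=CLOSED
  event#9 t=21s outcome=F: state=OPEN
  event#10 t=22s outcome=S: state=OPEN
  event#11 t=26s outcome=F: state=OPEN
  event#12 t=28s outcome=S: state=CLOSED
  event#13 t=32s outcome=S: state=CLOSED
  event#14 t=34s outcome=S: state=CLOSED
  event#15 t=35s outcome=F: state=CLOSED
  event#16 t=38s outcome=S: state=CLOSED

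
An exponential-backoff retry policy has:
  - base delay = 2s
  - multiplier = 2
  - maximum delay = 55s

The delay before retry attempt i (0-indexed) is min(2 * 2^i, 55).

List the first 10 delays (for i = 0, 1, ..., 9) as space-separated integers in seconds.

Computing each delay:
  i=0: min(2*2^0, 55) = 2
  i=1: min(2*2^1, 55) = 4
  i=2: min(2*2^2, 55) = 8
  i=3: min(2*2^3, 55) = 16
  i=4: min(2*2^4, 55) = 32
  i=5: min(2*2^5, 55) = 55
  i=6: min(2*2^6, 55) = 55
  i=7: min(2*2^7, 55) = 55
  i=8: min(2*2^8, 55) = 55
  i=9: min(2*2^9, 55) = 55

Answer: 2 4 8 16 32 55 55 55 55 55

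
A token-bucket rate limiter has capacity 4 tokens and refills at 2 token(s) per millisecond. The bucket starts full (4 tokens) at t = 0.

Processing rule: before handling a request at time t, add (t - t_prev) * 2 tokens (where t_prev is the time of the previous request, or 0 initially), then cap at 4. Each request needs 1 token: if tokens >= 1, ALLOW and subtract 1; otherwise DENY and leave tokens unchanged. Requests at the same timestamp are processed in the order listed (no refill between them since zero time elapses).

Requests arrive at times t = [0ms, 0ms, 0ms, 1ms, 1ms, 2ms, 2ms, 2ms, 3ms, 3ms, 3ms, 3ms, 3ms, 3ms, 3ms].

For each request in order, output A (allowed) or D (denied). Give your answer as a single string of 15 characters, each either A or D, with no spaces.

Simulating step by step:
  req#1 t=0ms: ALLOW
  req#2 t=0ms: ALLOW
  req#3 t=0ms: ALLOW
  req#4 t=1ms: ALLOW
  req#5 t=1ms: ALLOW
  req#6 t=2ms: ALLOW
  req#7 t=2ms: ALLOW
  req#8 t=2ms: ALLOW
  req#9 t=3ms: ALLOW
  req#10 t=3ms: ALLOW
  req#11 t=3ms: DENY
  req#12 t=3ms: DENY
  req#13 t=3ms: DENY
  req#14 t=3ms: DENY
  req#15 t=3ms: DENY

Answer: AAAAAAAAAADDDDD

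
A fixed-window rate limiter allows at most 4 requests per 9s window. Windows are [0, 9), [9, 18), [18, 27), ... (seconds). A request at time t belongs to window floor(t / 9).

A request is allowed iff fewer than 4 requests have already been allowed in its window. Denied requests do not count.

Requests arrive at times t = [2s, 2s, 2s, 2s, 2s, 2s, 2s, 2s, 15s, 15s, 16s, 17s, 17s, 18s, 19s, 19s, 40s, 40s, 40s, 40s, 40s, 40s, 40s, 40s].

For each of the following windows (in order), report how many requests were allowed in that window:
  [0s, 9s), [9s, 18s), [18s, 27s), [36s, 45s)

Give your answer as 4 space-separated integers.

Answer: 4 4 3 4

Derivation:
Processing requests:
  req#1 t=2s (window 0): ALLOW
  req#2 t=2s (window 0): ALLOW
  req#3 t=2s (window 0): ALLOW
  req#4 t=2s (window 0): ALLOW
  req#5 t=2s (window 0): DENY
  req#6 t=2s (window 0): DENY
  req#7 t=2s (window 0): DENY
  req#8 t=2s (window 0): DENY
  req#9 t=15s (window 1): ALLOW
  req#10 t=15s (window 1): ALLOW
  req#11 t=16s (window 1): ALLOW
  req#12 t=17s (window 1): ALLOW
  req#13 t=17s (window 1): DENY
  req#14 t=18s (window 2): ALLOW
  req#15 t=19s (window 2): ALLOW
  req#16 t=19s (window 2): ALLOW
  req#17 t=40s (window 4): ALLOW
  req#18 t=40s (window 4): ALLOW
  req#19 t=40s (window 4): ALLOW
  req#20 t=40s (window 4): ALLOW
  req#21 t=40s (window 4): DENY
  req#22 t=40s (window 4): DENY
  req#23 t=40s (window 4): DENY
  req#24 t=40s (window 4): DENY

Allowed counts by window: 4 4 3 4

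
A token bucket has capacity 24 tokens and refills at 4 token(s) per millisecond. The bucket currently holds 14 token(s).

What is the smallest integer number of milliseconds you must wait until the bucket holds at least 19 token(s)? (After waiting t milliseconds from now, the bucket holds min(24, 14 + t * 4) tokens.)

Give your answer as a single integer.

Need 14 + t * 4 >= 19, so t >= 5/4.
Smallest integer t = ceil(5/4) = 2.

Answer: 2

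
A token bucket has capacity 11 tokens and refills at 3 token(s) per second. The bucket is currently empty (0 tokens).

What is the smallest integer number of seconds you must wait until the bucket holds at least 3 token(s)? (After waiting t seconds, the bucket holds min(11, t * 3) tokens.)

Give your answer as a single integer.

Need t * 3 >= 3, so t >= 3/3.
Smallest integer t = ceil(3/3) = 1.

Answer: 1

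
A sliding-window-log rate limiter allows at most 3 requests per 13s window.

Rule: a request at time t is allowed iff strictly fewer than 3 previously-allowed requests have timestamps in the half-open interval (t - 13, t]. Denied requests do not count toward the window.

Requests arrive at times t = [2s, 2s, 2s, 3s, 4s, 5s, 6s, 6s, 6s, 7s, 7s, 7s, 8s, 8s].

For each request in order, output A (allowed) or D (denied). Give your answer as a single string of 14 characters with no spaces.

Answer: AAADDDDDDDDDDD

Derivation:
Tracking allowed requests in the window:
  req#1 t=2s: ALLOW
  req#2 t=2s: ALLOW
  req#3 t=2s: ALLOW
  req#4 t=3s: DENY
  req#5 t=4s: DENY
  req#6 t=5s: DENY
  req#7 t=6s: DENY
  req#8 t=6s: DENY
  req#9 t=6s: DENY
  req#10 t=7s: DENY
  req#11 t=7s: DENY
  req#12 t=7s: DENY
  req#13 t=8s: DENY
  req#14 t=8s: DENY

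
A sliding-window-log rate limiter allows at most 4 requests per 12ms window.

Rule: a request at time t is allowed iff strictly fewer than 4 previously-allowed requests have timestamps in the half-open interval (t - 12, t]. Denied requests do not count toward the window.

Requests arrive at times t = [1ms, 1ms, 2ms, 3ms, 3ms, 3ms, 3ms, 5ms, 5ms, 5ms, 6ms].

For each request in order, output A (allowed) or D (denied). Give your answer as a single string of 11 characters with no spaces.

Answer: AAAADDDDDDD

Derivation:
Tracking allowed requests in the window:
  req#1 t=1ms: ALLOW
  req#2 t=1ms: ALLOW
  req#3 t=2ms: ALLOW
  req#4 t=3ms: ALLOW
  req#5 t=3ms: DENY
  req#6 t=3ms: DENY
  req#7 t=3ms: DENY
  req#8 t=5ms: DENY
  req#9 t=5ms: DENY
  req#10 t=5ms: DENY
  req#11 t=6ms: DENY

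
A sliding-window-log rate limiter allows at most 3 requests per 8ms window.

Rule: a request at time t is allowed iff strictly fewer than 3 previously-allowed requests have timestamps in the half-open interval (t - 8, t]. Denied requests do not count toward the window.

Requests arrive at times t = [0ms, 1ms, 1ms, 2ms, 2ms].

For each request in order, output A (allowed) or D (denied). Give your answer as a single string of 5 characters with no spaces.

Answer: AAADD

Derivation:
Tracking allowed requests in the window:
  req#1 t=0ms: ALLOW
  req#2 t=1ms: ALLOW
  req#3 t=1ms: ALLOW
  req#4 t=2ms: DENY
  req#5 t=2ms: DENY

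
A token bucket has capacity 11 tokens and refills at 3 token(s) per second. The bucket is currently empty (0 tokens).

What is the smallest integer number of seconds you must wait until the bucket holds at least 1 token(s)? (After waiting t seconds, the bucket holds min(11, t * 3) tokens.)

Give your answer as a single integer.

Answer: 1

Derivation:
Need t * 3 >= 1, so t >= 1/3.
Smallest integer t = ceil(1/3) = 1.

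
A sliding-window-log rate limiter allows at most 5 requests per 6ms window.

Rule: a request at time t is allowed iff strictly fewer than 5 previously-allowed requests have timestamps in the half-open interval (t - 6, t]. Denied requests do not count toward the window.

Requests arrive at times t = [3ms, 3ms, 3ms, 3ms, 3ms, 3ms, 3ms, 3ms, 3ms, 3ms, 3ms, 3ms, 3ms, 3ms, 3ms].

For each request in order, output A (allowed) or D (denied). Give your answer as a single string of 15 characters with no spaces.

Tracking allowed requests in the window:
  req#1 t=3ms: ALLOW
  req#2 t=3ms: ALLOW
  req#3 t=3ms: ALLOW
  req#4 t=3ms: ALLOW
  req#5 t=3ms: ALLOW
  req#6 t=3ms: DENY
  req#7 t=3ms: DENY
  req#8 t=3ms: DENY
  req#9 t=3ms: DENY
  req#10 t=3ms: DENY
  req#11 t=3ms: DENY
  req#12 t=3ms: DENY
  req#13 t=3ms: DENY
  req#14 t=3ms: DENY
  req#15 t=3ms: DENY

Answer: AAAAADDDDDDDDDD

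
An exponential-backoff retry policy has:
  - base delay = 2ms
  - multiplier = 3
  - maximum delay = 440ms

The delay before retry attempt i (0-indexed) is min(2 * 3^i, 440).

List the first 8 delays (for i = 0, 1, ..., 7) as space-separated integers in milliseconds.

Answer: 2 6 18 54 162 440 440 440

Derivation:
Computing each delay:
  i=0: min(2*3^0, 440) = 2
  i=1: min(2*3^1, 440) = 6
  i=2: min(2*3^2, 440) = 18
  i=3: min(2*3^3, 440) = 54
  i=4: min(2*3^4, 440) = 162
  i=5: min(2*3^5, 440) = 440
  i=6: min(2*3^6, 440) = 440
  i=7: min(2*3^7, 440) = 440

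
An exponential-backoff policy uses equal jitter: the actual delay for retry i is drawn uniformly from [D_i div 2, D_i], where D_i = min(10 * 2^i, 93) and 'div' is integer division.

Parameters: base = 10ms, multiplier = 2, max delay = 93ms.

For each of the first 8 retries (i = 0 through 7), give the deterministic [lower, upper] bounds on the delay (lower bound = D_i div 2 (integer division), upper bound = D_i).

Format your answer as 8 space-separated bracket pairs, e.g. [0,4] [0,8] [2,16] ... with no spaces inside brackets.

Answer: [5,10] [10,20] [20,40] [40,80] [46,93] [46,93] [46,93] [46,93]

Derivation:
Computing bounds per retry:
  i=0: D_i=min(10*2^0,93)=10, bounds=[5,10]
  i=1: D_i=min(10*2^1,93)=20, bounds=[10,20]
  i=2: D_i=min(10*2^2,93)=40, bounds=[20,40]
  i=3: D_i=min(10*2^3,93)=80, bounds=[40,80]
  i=4: D_i=min(10*2^4,93)=93, bounds=[46,93]
  i=5: D_i=min(10*2^5,93)=93, bounds=[46,93]
  i=6: D_i=min(10*2^6,93)=93, bounds=[46,93]
  i=7: D_i=min(10*2^7,93)=93, bounds=[46,93]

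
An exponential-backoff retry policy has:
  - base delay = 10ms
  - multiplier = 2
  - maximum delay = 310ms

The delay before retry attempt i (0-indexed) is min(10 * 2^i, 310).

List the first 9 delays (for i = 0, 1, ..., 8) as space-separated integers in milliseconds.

Computing each delay:
  i=0: min(10*2^0, 310) = 10
  i=1: min(10*2^1, 310) = 20
  i=2: min(10*2^2, 310) = 40
  i=3: min(10*2^3, 310) = 80
  i=4: min(10*2^4, 310) = 160
  i=5: min(10*2^5, 310) = 310
  i=6: min(10*2^6, 310) = 310
  i=7: min(10*2^7, 310) = 310
  i=8: min(10*2^8, 310) = 310

Answer: 10 20 40 80 160 310 310 310 310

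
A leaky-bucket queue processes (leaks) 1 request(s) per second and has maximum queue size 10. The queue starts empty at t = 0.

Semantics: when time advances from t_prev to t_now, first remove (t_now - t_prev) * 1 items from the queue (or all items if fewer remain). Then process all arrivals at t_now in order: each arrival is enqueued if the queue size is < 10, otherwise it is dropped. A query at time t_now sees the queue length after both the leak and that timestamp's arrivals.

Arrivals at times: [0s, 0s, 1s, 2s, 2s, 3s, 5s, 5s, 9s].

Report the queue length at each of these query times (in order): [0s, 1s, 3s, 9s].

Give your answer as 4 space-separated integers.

Queue lengths at query times:
  query t=0s: backlog = 2
  query t=1s: backlog = 2
  query t=3s: backlog = 3
  query t=9s: backlog = 1

Answer: 2 2 3 1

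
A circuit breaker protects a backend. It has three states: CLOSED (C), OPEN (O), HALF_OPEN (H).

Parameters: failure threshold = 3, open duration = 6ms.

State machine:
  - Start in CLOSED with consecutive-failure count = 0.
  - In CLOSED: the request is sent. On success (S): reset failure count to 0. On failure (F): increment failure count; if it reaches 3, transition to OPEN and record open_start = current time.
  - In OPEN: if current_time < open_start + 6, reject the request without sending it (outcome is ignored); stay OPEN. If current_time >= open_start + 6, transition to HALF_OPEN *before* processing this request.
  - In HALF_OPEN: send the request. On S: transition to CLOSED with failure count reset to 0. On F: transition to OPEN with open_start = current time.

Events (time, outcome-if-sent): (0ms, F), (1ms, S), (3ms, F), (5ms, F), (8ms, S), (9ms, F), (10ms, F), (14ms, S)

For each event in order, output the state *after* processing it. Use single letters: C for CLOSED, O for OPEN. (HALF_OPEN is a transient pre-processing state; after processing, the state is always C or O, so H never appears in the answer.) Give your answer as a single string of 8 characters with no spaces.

State after each event:
  event#1 t=0ms outcome=F: state=CLOSED
  event#2 t=1ms outcome=S: state=CLOSED
  event#3 t=3ms outcome=F: state=CLOSED
  event#4 t=5ms outcome=F: state=CLOSED
  event#5 t=8ms outcome=S: state=CLOSED
  event#6 t=9ms outcome=F: state=CLOSED
  event#7 t=10ms outcome=F: state=CLOSED
  event#8 t=14ms outcome=S: state=CLOSED

Answer: CCCCCCCC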